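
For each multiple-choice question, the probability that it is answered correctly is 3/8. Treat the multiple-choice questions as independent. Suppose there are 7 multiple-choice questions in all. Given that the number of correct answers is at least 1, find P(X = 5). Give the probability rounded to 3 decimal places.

X ~ Binomial(7, 0.375). Want P(X=5 | X≥1) = P(X=5) / P(X≥1).
P(X=5) = C(7,5)·0.375^5·0.625^2 = 0.06083
P(X≥1) = 1 − 0.03725 = 0.96275
Ratio = 0.06083 / 0.96275 = 0.06319

0.063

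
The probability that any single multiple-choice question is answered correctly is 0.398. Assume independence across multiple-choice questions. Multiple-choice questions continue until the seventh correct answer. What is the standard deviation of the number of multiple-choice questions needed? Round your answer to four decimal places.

5.1578

Y = total multiple-choice questions until the seventh success; negative binomial with r=7, p=0.398.
SD(Y) = √[r(1−p)/p²] = √(26.602864) = 5.157796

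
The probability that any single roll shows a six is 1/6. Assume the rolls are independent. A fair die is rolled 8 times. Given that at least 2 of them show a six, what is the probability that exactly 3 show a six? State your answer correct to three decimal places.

X ~ Binomial(8, 0.166667). Want P(X=3 | X≥2) = P(X=3) / P(X≥2).
P(X=3) = C(8,3)·0.166667^3·0.833333^5 = 0.10419
P(X≥2) = 1 − 0.23257 − 0.37211 = 0.39532
Ratio = 0.10419 / 0.39532 = 0.26356

0.264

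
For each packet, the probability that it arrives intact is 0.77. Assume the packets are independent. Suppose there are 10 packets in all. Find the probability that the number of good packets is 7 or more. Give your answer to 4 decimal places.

X ~ Binomial(10, 0.77); P(X ≥ 7) = Σ C(10,k) p^k (1−p)^(10−k) over k:
  k=7: C(10,7)·0.77^7·0.23^3 = 0.234315
  k=8: C(10,8)·0.77^8·0.23^2 = 0.294167
  k=9: C(10,9)·0.77^9·0.23^1 = 0.218849
  k=10: C(10,10)·0.77^10·0.23^0 = 0.073267
Total = 0.820598

0.8206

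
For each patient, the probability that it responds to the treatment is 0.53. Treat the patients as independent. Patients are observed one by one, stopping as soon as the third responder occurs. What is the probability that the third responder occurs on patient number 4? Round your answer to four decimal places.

Y = trial on which the third success occurs; negative binomial, r=3, p=0.53.
P(Y=4) = C(3,2) · p^3 · (1−p)^1
= 3 · 0.14888 · 0.47 = 0.209917

0.2099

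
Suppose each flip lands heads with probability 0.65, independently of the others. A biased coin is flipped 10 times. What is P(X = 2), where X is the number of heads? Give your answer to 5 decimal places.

X ~ Binomial(n=10, p=0.65).
P(X=2) = C(10,2) · p^2 · (1−p)^8
= 45 · 0.4225 · 0.00022519 = 0.0042814

0.00428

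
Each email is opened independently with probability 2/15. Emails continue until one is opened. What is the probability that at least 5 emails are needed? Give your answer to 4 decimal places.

Y = number of emails to the first success; geometric, p = 0.133333.
P(Y > 4) = P(first 4 all fail) = (1−p)^4 = 0.564168

0.5642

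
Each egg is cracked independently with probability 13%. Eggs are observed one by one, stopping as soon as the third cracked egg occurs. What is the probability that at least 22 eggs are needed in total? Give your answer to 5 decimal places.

Needing more than 21 eggs ⇔ fewer than 3 successes in the first 21. With X ~ Binomial(21, 0.13), P(Y > 21) = P(X ≤ 2).
  k=0: C(21,0)·0.13^0·0.87^21 = 0.0536913
  k=1: C(21,1)·0.13^1·0.87^20 = 0.1684797
  k=2: C(21,2)·0.13^2·0.87^19 = 0.2517513
P(X ≤ 2) = 0.4739224

0.47392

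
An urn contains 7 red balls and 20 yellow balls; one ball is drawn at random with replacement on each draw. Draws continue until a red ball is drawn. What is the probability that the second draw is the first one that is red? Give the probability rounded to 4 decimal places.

Geometric (trials to first success), p = 0.259259.
P(Y = 2) = (1−p)^1 · p = 0.74074 · 0.259259 = 0.192044

0.1920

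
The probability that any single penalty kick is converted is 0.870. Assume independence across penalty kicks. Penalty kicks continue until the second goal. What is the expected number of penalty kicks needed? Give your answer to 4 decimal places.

2.2989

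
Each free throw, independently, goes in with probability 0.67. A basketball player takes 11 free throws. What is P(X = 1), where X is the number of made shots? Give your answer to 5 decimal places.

0.00011

X ~ Binomial(n=11, p=0.67).
P(X=1) = C(11,1) · p^1 · (1−p)^10
= 11 · 0.67 · 1.5316e-05 = 0.0001129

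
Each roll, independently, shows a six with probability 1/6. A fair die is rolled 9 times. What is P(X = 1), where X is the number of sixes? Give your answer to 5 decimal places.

0.34885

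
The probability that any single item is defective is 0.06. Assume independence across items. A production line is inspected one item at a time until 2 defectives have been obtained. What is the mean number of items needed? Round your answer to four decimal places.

Y = total items until the second success; negative binomial with r=2, p=0.06.
E[Y] = r / p = 2 / 0.06 = 33.333333

33.3333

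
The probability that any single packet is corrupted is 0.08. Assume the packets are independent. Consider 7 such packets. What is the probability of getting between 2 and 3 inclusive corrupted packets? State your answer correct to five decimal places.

X ~ Binomial(7, 0.08); P(2 ≤ X ≤ 3) = Σ C(7,k) p^k (1−p)^(7−k) over k:
  k=2: C(7,2)·0.08^2·0.92^5 = 0.0885806
  k=3: C(7,3)·0.08^3·0.92^4 = 0.0128378
Total = 0.1014183

0.10142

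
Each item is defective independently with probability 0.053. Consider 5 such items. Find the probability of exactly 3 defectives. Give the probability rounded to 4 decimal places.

X ~ Binomial(n=5, p=0.053).
P(X=3) = C(5,3) · p^3 · (1−p)^2
= 10 · 0.00014888 · 0.89681 = 0.001335

0.0013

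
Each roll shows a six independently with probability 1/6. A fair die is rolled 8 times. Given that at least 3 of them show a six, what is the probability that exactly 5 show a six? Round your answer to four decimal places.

0.0309

X ~ Binomial(8, 0.166667). Want P(X=5 | X≥3) = P(X=5) / P(X≥3).
P(X=5) = C(8,5)·0.166667^5·0.833333^3 = 0.004168
P(X≥3) = 1 − 0.232568 − 0.372109 − 0.260476 = 0.134847
Ratio = 0.004168 / 0.134847 = 0.030906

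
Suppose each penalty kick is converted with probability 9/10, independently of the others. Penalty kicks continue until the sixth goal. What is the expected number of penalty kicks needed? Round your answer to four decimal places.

6.6667

Y = total penalty kicks until the sixth success; negative binomial with r=6, p=0.90.
E[Y] = r / p = 6 / 0.90 = 6.666667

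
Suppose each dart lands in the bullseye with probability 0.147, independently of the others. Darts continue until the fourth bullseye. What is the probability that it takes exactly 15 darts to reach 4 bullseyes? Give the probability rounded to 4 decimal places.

0.0296

Y = trial on which the fourth success occurs; negative binomial, r=4, p=0.147.
P(Y=15) = C(14,3) · p^4 · (1−p)^11
= 364 · 0.00046695 · 0.17396 = 0.029567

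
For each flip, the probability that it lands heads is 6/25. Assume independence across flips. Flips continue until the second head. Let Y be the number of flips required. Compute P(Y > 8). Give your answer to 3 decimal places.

0.392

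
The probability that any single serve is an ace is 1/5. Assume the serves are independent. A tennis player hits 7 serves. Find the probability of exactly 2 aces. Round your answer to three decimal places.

X ~ Binomial(n=7, p=0.20).
P(X=2) = C(7,2) · p^2 · (1−p)^5
= 21 · 0.04 · 0.32768 = 0.27525

0.275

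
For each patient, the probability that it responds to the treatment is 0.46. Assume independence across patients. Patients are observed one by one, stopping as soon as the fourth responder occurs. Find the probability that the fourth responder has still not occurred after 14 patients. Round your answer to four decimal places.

0.0545

Needing more than 14 patients ⇔ fewer than 4 successes in the first 14. With X ~ Binomial(14, 0.46), P(Y > 14) = P(X ≤ 3).
  k=0: C(14,0)·0.46^0·0.54^14 = 0.000179
  k=1: C(14,1)·0.46^1·0.54^13 = 0.002138
  k=2: C(14,2)·0.46^2·0.54^12 = 0.011838
  k=3: C(14,3)·0.46^3·0.54^11 = 0.040337
P(X ≤ 3) = 0.054493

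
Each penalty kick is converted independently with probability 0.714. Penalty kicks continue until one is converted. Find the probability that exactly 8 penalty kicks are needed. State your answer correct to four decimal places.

0.0001

Geometric (trials to first success), p = 0.714.
P(Y = 8) = (1−p)^7 · p = 0.00015652 · 0.714 = 0.000112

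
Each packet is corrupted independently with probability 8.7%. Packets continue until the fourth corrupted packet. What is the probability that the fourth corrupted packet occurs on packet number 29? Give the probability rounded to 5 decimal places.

0.01928

Y = trial on which the fourth success occurs; negative binomial, r=4, p=0.087.
P(Y=29) = C(28,3) · p^4 · (1−p)^25
= 3276 · 5.729e-05 · 0.10275 = 0.0192837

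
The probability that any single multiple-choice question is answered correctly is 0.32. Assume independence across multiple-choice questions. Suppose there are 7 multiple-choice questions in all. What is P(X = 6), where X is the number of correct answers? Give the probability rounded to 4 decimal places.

0.0051

X ~ Binomial(n=7, p=0.32).
P(X=6) = C(7,6) · p^6 · (1−p)^1
= 7 · 0.0010737 · 0.68 = 0.005111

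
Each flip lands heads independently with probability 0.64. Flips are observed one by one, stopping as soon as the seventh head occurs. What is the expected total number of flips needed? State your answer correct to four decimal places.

Y = total flips until the seventh success; negative binomial with r=7, p=0.64.
E[Y] = r / p = 7 / 0.64 = 10.937500

10.9375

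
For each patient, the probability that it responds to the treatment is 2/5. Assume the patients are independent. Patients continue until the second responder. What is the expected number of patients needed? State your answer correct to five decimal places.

5.00000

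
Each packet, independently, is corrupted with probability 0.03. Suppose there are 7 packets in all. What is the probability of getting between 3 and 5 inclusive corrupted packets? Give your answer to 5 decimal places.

0.00086

X ~ Binomial(7, 0.03); P(3 ≤ X ≤ 5) = Σ C(7,k) p^k (1−p)^(7−k) over k:
  k=3: C(7,3)·0.03^3·0.97^4 = 0.0008366
  k=4: C(7,4)·0.03^4·0.97^3 = 0.0000259
  k=5: C(7,5)·0.03^5·0.97^2 = 0.0000005
Total = 0.0008630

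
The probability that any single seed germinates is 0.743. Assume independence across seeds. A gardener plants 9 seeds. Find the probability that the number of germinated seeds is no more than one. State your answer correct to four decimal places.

0.0001

X ~ Binomial(9, 0.743); P(X ≤ 1) = Σ C(9,k) p^k (1−p)^(9−k) over k:
  k=0: C(9,0)·0.743^0·0.257^9 = 0.000005
  k=1: C(9,1)·0.743^1·0.257^8 = 0.000127
Total = 0.000132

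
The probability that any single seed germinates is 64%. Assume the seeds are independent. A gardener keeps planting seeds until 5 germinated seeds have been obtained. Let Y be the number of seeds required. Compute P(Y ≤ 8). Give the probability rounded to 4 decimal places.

Finishing within 8 seeds ⇔ at least 5 successes in the first 8. With X ~ Binomial(8, 0.64), P(Y ≤ 8) = 1 − P(X ≤ 4).
  k=0: C(8,0)·0.64^0·0.36^8 = 0.000282
  k=1: C(8,1)·0.64^1·0.36^7 = 0.004012
  k=2: C(8,2)·0.64^2·0.36^6 = 0.024965
  k=3: C(8,3)·0.64^3·0.36^5 = 0.088765
  k=4: C(8,4)·0.64^4·0.36^4 = 0.197255
1 − 0.315279 = 0.684721

0.6847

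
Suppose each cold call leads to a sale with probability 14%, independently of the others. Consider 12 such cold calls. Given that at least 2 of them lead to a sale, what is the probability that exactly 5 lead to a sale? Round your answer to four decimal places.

0.0287

X ~ Binomial(12, 0.14). Want P(X=5 | X≥2) = P(X=5) / P(X≥2).
P(X=5) = C(12,5)·0.14^5·0.86^7 = 0.014820
P(X≥2) = 1 − 0.163675 − 0.319737 = 0.516589
Ratio = 0.014820 / 0.516589 = 0.028689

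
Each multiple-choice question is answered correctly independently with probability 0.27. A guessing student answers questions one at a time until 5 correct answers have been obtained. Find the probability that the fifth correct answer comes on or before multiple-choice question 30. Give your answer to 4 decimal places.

0.9373

Finishing within 30 multiple-choice questions ⇔ at least 5 successes in the first 30. With X ~ Binomial(30, 0.27), P(Y ≤ 30) = 1 − P(X ≤ 4).
  k=0: C(30,0)·0.27^0·0.73^30 = 0.000079
  k=1: C(30,1)·0.27^1·0.73^29 = 0.000881
  k=2: C(30,2)·0.27^2·0.73^28 = 0.004723
  k=3: C(30,3)·0.27^3·0.73^27 = 0.016306
  k=4: C(30,4)·0.27^4·0.73^26 = 0.040708
1 − 0.062697 = 0.937303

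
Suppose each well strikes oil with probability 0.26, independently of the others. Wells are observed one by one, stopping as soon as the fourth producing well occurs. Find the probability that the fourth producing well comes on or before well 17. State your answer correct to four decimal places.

0.6814

Finishing within 17 wells ⇔ at least 4 successes in the first 17. With X ~ Binomial(17, 0.26), P(Y ≤ 17) = 1 − P(X ≤ 3).
  k=0: C(17,0)·0.26^0·0.74^17 = 0.005983
  k=1: C(17,1)·0.26^1·0.74^16 = 0.035738
  k=2: C(17,2)·0.26^2·0.74^15 = 0.100453
  k=3: C(17,3)·0.26^3·0.74^14 = 0.176471
1 − 0.318645 = 0.681355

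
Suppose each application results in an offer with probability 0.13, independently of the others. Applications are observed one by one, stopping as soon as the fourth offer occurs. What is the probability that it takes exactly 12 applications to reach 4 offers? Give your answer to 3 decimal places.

0.015

Y = trial on which the fourth success occurs; negative binomial, r=4, p=0.13.
P(Y=12) = C(11,3) · p^4 · (1−p)^8
= 165 · 0.00028561 · 0.32821 = 0.01547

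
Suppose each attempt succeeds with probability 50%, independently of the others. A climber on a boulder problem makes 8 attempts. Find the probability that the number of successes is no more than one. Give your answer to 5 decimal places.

0.03516

X ~ Binomial(8, 0.50); P(X ≤ 1) = Σ C(8,k) p^k (1−p)^(8−k) over k:
  k=0: C(8,0)·0.50^0·0.50^8 = 0.0039062
  k=1: C(8,1)·0.50^1·0.50^7 = 0.0312500
Total = 0.0351562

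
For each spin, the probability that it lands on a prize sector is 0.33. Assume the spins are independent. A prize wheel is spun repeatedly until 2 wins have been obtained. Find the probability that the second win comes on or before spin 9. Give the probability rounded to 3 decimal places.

Finishing within 9 spins ⇔ at least 2 successes in the first 9. With X ~ Binomial(9, 0.33), P(Y ≤ 9) = 1 − P(X ≤ 1).
  k=0: C(9,0)·0.33^0·0.67^9 = 0.02721
  k=1: C(9,1)·0.33^1·0.67^8 = 0.12060
1 − 0.14781 = 0.85219

0.852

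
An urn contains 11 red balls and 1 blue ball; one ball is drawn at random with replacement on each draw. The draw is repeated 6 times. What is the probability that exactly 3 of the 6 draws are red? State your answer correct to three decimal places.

0.009

X ~ Binomial(n=6, p=0.916667).
P(X=3) = C(6,3) · p^3 · (1−p)^3
= 20 · 0.77025 · 0.0005787 = 0.00891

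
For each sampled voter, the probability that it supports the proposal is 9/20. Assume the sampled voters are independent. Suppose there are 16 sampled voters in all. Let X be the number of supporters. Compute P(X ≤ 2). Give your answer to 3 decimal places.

0.007

X ~ Binomial(16, 0.45); P(X ≤ 2) = Σ C(16,k) p^k (1−p)^(16−k) over k:
  k=0: C(16,0)·0.45^0·0.55^16 = 0.00007
  k=1: C(16,1)·0.45^1·0.55^15 = 0.00092
  k=2: C(16,2)·0.45^2·0.55^14 = 0.00563
Total = 0.00662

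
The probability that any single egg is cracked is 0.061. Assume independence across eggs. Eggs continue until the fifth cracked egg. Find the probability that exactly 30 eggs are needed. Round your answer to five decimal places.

0.00416

Y = trial on which the fifth success occurs; negative binomial, r=5, p=0.061.
P(Y=30) = C(29,4) · p^5 · (1−p)^25
= 23751 · 8.446e-07 · 0.20732 = 0.0041588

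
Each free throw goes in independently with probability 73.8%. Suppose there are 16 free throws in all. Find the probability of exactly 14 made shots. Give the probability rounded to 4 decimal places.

0.1171

X ~ Binomial(n=16, p=0.738).
P(X=14) = C(16,14) · p^14 · (1−p)^2
= 120 · 0.014216 · 0.068644 = 0.117104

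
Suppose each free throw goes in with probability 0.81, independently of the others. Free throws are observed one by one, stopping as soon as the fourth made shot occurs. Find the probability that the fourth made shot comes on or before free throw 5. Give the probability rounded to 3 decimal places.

Finishing within 5 free throws ⇔ at least 4 successes in the first 5. With X ~ Binomial(5, 0.81), P(Y ≤ 5) = 1 − P(X ≤ 3).
  k=0: C(5,0)·0.81^0·0.19^5 = 0.00025
  k=1: C(5,1)·0.81^1·0.19^4 = 0.00528
  k=2: C(5,2)·0.81^2·0.19^3 = 0.04500
  k=3: C(5,3)·0.81^3·0.19^2 = 0.19185
1 − 0.24238 = 0.75762

0.758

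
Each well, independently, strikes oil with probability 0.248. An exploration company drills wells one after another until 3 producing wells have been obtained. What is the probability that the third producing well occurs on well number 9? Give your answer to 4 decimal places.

0.0772

Y = trial on which the third success occurs; negative binomial, r=3, p=0.248.
P(Y=9) = C(8,2) · p^3 · (1−p)^6
= 28 · 0.015253 · 0.18085 = 0.077236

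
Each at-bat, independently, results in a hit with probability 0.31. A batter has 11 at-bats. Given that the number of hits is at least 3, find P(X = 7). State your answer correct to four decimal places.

X ~ Binomial(11, 0.31). Want P(X=7 | X≥3) = P(X=7) / P(X≥3).
P(X=7) = C(11,7)·0.31^7·0.69^4 = 0.020580
P(X≥3) = 1 − 0.016879 − 0.083415 − 0.187382 = 0.712324
Ratio = 0.020580 / 0.712324 = 0.028891

0.0289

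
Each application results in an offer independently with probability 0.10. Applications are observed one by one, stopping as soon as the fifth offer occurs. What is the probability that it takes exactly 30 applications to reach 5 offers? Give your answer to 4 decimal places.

0.0171

Y = trial on which the fifth success occurs; negative binomial, r=5, p=0.10.
P(Y=30) = C(29,4) · p^5 · (1−p)^25
= 23751 · 1e-05 · 0.07179 = 0.017051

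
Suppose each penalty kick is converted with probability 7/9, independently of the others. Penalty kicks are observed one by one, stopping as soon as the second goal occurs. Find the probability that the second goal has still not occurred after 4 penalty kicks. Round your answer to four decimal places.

Needing more than 4 penalty kicks ⇔ fewer than 2 successes in the first 4. With X ~ Binomial(4, 0.777778), P(Y > 4) = P(X ≤ 1).
  k=0: C(4,0)·0.777778^0·0.222222^4 = 0.002439
  k=1: C(4,1)·0.777778^1·0.222222^3 = 0.034141
P(X ≤ 1) = 0.036580

0.0366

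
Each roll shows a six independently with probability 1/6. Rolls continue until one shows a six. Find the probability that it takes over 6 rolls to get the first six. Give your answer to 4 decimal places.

0.3349

Y = number of rolls to the first success; geometric, p = 0.166667.
P(Y > 6) = P(first 6 all fail) = (1−p)^6 = 0.334898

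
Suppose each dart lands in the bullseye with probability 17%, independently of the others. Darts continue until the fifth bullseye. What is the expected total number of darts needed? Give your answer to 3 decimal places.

Y = total darts until the fifth success; negative binomial with r=5, p=0.17.
E[Y] = r / p = 5 / 0.17 = 29.41176

29.412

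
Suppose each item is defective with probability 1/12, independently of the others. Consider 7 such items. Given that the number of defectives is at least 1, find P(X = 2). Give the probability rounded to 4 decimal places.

0.2069

X ~ Binomial(7, 0.083333). Want P(X=2 | X≥1) = P(X=2) / P(X≥1).
P(X=2) = C(7,2)·0.083333^2·0.916667^5 = 0.094387
P(X≥1) = 1 − 0.543851 = 0.456149
Ratio = 0.094387 / 0.456149 = 0.206922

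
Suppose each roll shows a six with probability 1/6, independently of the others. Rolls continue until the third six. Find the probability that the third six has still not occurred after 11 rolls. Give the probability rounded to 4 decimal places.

0.7268

Needing more than 11 rolls ⇔ fewer than 3 successes in the first 11. With X ~ Binomial(11, 0.166667), P(Y > 11) = P(X ≤ 2).
  k=0: C(11,0)·0.166667^0·0.833333^11 = 0.134588
  k=1: C(11,1)·0.166667^1·0.833333^10 = 0.296094
  k=2: C(11,2)·0.166667^2·0.833333^9 = 0.296094
P(X ≤ 2) = 0.726775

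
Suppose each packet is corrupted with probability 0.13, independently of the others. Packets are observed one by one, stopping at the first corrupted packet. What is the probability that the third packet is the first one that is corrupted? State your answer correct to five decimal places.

0.09840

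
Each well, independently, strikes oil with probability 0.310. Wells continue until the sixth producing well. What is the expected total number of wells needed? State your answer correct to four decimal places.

19.3548

Y = total wells until the sixth success; negative binomial with r=6, p=0.31.
E[Y] = r / p = 6 / 0.31 = 19.354839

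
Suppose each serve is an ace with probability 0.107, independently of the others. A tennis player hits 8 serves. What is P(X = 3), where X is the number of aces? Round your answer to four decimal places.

0.0390

X ~ Binomial(n=8, p=0.107).
P(X=3) = C(8,3) · p^3 · (1−p)^5
= 56 · 0.001225 · 0.56788 = 0.038958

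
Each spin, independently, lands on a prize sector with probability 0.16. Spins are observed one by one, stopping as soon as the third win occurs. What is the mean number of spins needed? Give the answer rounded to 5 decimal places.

18.75000

Y = total spins until the third success; negative binomial with r=3, p=0.16.
E[Y] = r / p = 3 / 0.16 = 18.7500000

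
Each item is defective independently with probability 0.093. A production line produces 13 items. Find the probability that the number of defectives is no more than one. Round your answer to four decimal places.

X ~ Binomial(13, 0.093); P(X ≤ 1) = Σ C(13,k) p^k (1−p)^(13−k) over k:
  k=0: C(13,0)·0.093^0·0.907^13 = 0.281122
  k=1: C(13,1)·0.093^1·0.907^12 = 0.374726
Total = 0.655848

0.6558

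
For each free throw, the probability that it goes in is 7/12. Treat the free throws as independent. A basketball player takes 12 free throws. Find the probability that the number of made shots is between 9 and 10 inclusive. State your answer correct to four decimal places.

0.1767

X ~ Binomial(12, 0.583333); P(9 ≤ X ≤ 10) = Σ C(12,k) p^k (1−p)^(12−k) over k:
  k=9: C(12,9)·0.583333^9·0.416667^3 = 0.124463
  k=10: C(12,10)·0.583333^10·0.416667^2 = 0.052274
Total = 0.176737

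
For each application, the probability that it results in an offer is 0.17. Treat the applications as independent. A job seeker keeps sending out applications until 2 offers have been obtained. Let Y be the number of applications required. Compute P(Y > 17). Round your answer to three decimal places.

Needing more than 17 applications ⇔ fewer than 2 successes in the first 17. With X ~ Binomial(17, 0.17), P(Y > 17) = P(X ≤ 1).
  k=0: C(17,0)·0.17^0·0.83^17 = 0.04210
  k=1: C(17,1)·0.17^1·0.83^16 = 0.14660
P(X ≤ 1) = 0.18871

0.189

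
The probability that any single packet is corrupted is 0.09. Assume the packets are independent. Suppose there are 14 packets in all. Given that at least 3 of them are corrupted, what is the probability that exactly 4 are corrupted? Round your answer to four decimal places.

0.2038

X ~ Binomial(14, 0.09). Want P(X=4 | X≥3) = P(X=4) / P(X≥3).
P(X=4) = C(14,4)·0.09^4·0.91^10 = 0.025575
P(X≥3) = 1 − 0.267042 − 0.369750 − 0.237697 = 0.125511
Ratio = 0.025575 / 0.125511 = 0.203768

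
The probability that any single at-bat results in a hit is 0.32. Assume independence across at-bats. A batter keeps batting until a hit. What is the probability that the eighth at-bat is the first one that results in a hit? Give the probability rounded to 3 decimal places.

0.022

Geometric (trials to first success), p = 0.32.
P(Y = 8) = (1−p)^7 · p = 0.06723 · 0.32 = 0.02151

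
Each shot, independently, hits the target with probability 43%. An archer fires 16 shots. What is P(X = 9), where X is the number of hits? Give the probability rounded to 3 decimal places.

0.112

X ~ Binomial(n=16, p=0.43).
P(X=9) = C(16,9) · p^9 · (1−p)^7
= 11440 · 0.00050259 · 0.019549 = 0.11240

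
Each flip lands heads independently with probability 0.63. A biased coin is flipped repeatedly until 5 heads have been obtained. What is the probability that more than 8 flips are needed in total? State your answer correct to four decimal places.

Needing more than 8 flips ⇔ fewer than 5 successes in the first 8. With X ~ Binomial(8, 0.63), P(Y > 8) = P(X ≤ 4).
  k=0: C(8,0)·0.63^0·0.37^8 = 0.000351
  k=1: C(8,1)·0.63^1·0.37^7 = 0.004785
  k=2: C(8,2)·0.63^2·0.37^6 = 0.028513
  k=3: C(8,3)·0.63^3·0.37^5 = 0.097100
  k=4: C(8,4)·0.63^4·0.37^4 = 0.206665
P(X ≤ 4) = 0.337414

0.3374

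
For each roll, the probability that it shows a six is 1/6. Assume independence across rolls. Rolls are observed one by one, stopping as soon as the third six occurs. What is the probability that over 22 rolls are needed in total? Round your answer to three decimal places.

Needing more than 22 rolls ⇔ fewer than 3 successes in the first 22. With X ~ Binomial(22, 0.166667), P(Y > 22) = P(X ≤ 2).
  k=0: C(22,0)·0.166667^0·0.833333^22 = 0.01811
  k=1: C(22,1)·0.166667^1·0.833333^21 = 0.07970
  k=2: C(22,2)·0.166667^2·0.833333^20 = 0.16737
P(X ≤ 2) = 0.26519

0.265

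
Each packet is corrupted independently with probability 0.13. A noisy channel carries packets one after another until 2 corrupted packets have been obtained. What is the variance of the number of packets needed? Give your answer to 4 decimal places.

Y = total packets until the second success; negative binomial with r=2, p=0.13.
Var(Y) = r(1−p)/p² = 2·0.87 / 0.13² = 102.958580

102.9586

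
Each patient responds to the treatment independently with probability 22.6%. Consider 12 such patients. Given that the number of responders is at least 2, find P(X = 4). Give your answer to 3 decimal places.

X ~ Binomial(12, 0.226). Want P(X=4 | X≥2) = P(X=4) / P(X≥2).
P(X=4) = C(12,4)·0.226^4·0.774^8 = 0.16633
P(X≥2) = 1 − 0.04623 − 0.16197 = 0.79180
Ratio = 0.16633 / 0.79180 = 0.21006

0.210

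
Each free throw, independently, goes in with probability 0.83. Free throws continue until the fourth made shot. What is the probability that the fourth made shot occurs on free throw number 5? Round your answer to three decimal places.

0.323

Y = trial on which the fourth success occurs; negative binomial, r=4, p=0.83.
P(Y=5) = C(4,3) · p^4 · (1−p)^1
= 4 · 0.47458 · 0.17 = 0.32272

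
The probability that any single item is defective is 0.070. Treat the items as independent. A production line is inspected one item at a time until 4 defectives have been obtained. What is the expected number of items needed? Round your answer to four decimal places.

57.1429

Y = total items until the fourth success; negative binomial with r=4, p=0.07.
E[Y] = r / p = 4 / 0.07 = 57.142857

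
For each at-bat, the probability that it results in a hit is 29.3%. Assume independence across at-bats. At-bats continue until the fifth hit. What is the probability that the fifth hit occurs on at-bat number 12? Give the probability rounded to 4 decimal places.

Y = trial on which the fifth success occurs; negative binomial, r=5, p=0.293.
P(Y=12) = C(11,4) · p^5 · (1−p)^7
= 330 · 0.0021594 · 0.088295 = 0.062920

0.0629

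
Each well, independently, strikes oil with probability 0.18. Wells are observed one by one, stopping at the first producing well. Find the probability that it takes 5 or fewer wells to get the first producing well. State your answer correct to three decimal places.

Y = number of wells to the first success; geometric, p = 0.18.
P(Y ≤ 5) = 1 − (1−p)^5 = 1 − 0.37074 = 0.62926

0.629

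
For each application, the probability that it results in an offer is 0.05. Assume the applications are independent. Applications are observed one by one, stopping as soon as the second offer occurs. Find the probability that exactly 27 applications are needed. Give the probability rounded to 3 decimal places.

Y = trial on which the second success occurs; negative binomial, r=2, p=0.05.
P(Y=27) = C(26,1) · p^2 · (1−p)^25
= 26 · 0.0025 · 0.27739 = 0.01803

0.018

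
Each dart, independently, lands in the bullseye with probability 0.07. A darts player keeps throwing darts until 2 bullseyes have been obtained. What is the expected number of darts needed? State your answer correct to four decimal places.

Y = total darts until the second success; negative binomial with r=2, p=0.07.
E[Y] = r / p = 2 / 0.07 = 28.571429

28.5714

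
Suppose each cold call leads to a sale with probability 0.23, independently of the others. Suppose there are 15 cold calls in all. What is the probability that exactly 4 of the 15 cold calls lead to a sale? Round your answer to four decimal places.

0.2155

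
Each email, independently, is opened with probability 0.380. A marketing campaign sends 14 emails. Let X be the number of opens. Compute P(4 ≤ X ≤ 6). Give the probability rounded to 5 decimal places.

0.58734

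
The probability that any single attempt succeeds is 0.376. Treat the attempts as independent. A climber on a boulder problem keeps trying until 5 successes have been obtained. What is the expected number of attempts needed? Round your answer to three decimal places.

13.298

Y = total attempts until the fifth success; negative binomial with r=5, p=0.376.
E[Y] = r / p = 5 / 0.376 = 13.29787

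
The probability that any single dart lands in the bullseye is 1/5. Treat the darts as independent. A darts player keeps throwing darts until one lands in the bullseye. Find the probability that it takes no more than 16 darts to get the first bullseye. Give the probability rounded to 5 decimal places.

Y = number of darts to the first success; geometric, p = 0.20.
P(Y ≤ 16) = 1 − (1−p)^16 = 1 − 0.0281475 = 0.9718525

0.97185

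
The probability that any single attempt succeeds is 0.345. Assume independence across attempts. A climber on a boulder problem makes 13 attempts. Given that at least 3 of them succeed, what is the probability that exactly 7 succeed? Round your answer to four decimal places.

X ~ Binomial(13, 0.345). Want P(X=7 | X≥3) = P(X=7) / P(X≥3).
P(X=7) = C(13,7)·0.345^7·0.655^6 = 0.078831
P(X≥3) = 1 − 0.004084 − 0.027968 − 0.088387 = 0.879561
Ratio = 0.078831 / 0.879561 = 0.089626

0.0896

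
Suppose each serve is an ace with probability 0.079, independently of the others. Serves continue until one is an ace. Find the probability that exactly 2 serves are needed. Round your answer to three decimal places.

Geometric (trials to first success), p = 0.079.
P(Y = 2) = (1−p)^1 · p = 0.921 · 0.079 = 0.07276

0.073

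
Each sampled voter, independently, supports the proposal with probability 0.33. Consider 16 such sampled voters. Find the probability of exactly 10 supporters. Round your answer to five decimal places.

0.01109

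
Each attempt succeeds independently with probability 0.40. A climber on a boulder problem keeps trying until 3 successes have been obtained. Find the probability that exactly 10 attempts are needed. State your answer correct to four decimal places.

Y = trial on which the third success occurs; negative binomial, r=3, p=0.40.
P(Y=10) = C(9,2) · p^3 · (1−p)^7
= 36 · 0.064 · 0.027994 = 0.064497

0.0645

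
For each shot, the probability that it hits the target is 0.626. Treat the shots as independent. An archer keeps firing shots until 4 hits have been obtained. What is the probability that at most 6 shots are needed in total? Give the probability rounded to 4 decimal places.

0.5981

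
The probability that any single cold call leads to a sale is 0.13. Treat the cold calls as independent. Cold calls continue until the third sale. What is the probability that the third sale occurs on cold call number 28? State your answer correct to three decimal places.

Y = trial on which the third success occurs; negative binomial, r=3, p=0.13.
P(Y=28) = C(27,2) · p^3 · (1−p)^25
= 351 · 0.002197 · 0.03076 = 0.02372

0.024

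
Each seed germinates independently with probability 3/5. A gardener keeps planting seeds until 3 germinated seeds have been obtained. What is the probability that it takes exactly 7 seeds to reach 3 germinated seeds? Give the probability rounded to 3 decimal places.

Y = trial on which the third success occurs; negative binomial, r=3, p=0.60.
P(Y=7) = C(6,2) · p^3 · (1−p)^4
= 15 · 0.216 · 0.0256 = 0.08294

0.083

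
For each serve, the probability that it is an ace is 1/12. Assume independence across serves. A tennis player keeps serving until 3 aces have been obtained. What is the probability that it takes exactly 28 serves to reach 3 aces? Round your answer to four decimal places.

Y = trial on which the third success occurs; negative binomial, r=3, p=0.083333.
P(Y=28) = C(27,2) · p^3 · (1−p)^25
= 351 · 0.0005787 · 0.11358 = 0.023070

0.0231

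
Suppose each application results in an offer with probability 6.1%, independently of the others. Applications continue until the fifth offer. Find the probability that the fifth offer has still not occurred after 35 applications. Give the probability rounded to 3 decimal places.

Needing more than 35 applications ⇔ fewer than 5 successes in the first 35. With X ~ Binomial(35, 0.061), P(Y > 35) = P(X ≤ 4).
  k=0: C(35,0)·0.061^0·0.939^35 = 0.11048
  k=1: C(35,1)·0.061^1·0.939^34 = 0.25120
  k=2: C(35,2)·0.061^2·0.939^33 = 0.27742
  k=3: C(35,3)·0.061^3·0.939^32 = 0.19824
  k=4: C(35,4)·0.061^4·0.939^31 = 0.10303
P(X ≤ 4) = 0.94038

0.940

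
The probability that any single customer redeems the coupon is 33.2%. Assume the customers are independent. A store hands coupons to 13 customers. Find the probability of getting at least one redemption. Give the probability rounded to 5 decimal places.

0.99473

P(at least one) = 1 − P(none) = 1 − (1 − 0.332)^13
= 1 − 0.0052734 = 0.9947266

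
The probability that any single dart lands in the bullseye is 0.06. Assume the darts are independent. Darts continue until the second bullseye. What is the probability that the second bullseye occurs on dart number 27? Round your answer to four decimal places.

Y = trial on which the second success occurs; negative binomial, r=2, p=0.06.
P(Y=27) = C(26,1) · p^2 · (1−p)^25
= 26 · 0.0036 · 0.21291 = 0.019928

0.0199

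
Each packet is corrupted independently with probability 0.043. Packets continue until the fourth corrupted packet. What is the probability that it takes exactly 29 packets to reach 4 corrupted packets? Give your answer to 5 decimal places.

0.00373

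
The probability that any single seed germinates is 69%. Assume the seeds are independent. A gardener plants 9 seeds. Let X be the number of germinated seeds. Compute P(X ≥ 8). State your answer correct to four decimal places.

X ~ Binomial(9, 0.69); P(X ≥ 8) = Σ C(9,k) p^k (1−p)^(9−k) over k:
  k=8: C(9,8)·0.69^8·0.31^1 = 0.143350
  k=9: C(9,9)·0.69^9·0.31^0 = 0.035452
Total = 0.178802

0.1788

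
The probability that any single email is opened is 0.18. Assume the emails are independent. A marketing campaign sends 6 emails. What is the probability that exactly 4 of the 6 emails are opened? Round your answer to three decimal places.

0.011

X ~ Binomial(n=6, p=0.18).
P(X=4) = C(6,4) · p^4 · (1−p)^2
= 15 · 0.0010498 · 0.6724 = 0.01059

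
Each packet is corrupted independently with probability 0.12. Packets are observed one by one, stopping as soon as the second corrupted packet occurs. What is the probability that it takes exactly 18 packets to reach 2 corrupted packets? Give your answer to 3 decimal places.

0.032

Y = trial on which the second success occurs; negative binomial, r=2, p=0.12.
P(Y=18) = C(17,1) · p^2 · (1−p)^16
= 17 · 0.0144 · 0.12934 = 0.03166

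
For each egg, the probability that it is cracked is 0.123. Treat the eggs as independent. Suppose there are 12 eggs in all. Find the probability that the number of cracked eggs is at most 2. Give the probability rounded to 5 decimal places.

X ~ Binomial(12, 0.123); P(X ≤ 2) = Σ C(12,k) p^k (1−p)^(12−k) over k:
  k=0: C(12,0)·0.123^0·0.877^12 = 0.2070118
  k=1: C(12,1)·0.123^1·0.877^11 = 0.3484030
  k=2: C(12,2)·0.123^2·0.877^10 = 0.2687510
Total = 0.8241658

0.82417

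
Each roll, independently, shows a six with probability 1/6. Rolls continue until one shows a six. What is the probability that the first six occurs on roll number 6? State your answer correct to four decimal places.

0.0670

Geometric (trials to first success), p = 0.166667.
P(Y = 6) = (1−p)^5 · p = 0.40188 · 0.166667 = 0.066980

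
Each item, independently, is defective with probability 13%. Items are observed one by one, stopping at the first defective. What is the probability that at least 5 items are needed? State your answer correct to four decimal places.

Y = number of items to the first success; geometric, p = 0.13.
P(Y > 4) = P(first 4 all fail) = (1−p)^4 = 0.572898

0.5729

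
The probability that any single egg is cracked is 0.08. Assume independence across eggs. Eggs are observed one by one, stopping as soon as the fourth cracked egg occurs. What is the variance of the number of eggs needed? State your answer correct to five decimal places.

575.00000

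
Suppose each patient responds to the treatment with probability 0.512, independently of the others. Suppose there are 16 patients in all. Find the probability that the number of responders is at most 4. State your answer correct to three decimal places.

0.031

X ~ Binomial(16, 0.512); P(X ≤ 4) = Σ C(16,k) p^k (1−p)^(16−k) over k:
  k=0: C(16,0)·0.512^0·0.488^16 = 0.00001
  k=1: C(16,1)·0.512^1·0.488^15 = 0.00017
  k=2: C(16,2)·0.512^2·0.488^14 = 0.00137
  k=3: C(16,3)·0.512^3·0.488^13 = 0.00669
  k=4: C(16,4)·0.512^4·0.488^12 = 0.02281
Total = 0.03105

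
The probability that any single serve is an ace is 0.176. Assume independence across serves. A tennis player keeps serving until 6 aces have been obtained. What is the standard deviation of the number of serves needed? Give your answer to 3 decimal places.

Y = total serves until the sixth success; negative binomial with r=6, p=0.176.
SD(Y) = √[r(1−p)/p²] = √(159.60744) = 12.63358

12.634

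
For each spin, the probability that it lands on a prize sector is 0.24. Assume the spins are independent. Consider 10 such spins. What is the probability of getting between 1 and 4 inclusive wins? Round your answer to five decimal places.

0.86872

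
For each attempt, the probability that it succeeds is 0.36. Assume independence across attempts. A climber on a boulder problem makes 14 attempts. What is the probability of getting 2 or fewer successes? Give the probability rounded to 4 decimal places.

0.0729

X ~ Binomial(14, 0.36); P(X ≤ 2) = Σ C(14,k) p^k (1−p)^(14−k) over k:
  k=0: C(14,0)·0.36^0·0.64^14 = 0.001934
  k=1: C(14,1)·0.36^1·0.64^13 = 0.015232
  k=2: C(14,2)·0.36^2·0.64^12 = 0.055694
Total = 0.072860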